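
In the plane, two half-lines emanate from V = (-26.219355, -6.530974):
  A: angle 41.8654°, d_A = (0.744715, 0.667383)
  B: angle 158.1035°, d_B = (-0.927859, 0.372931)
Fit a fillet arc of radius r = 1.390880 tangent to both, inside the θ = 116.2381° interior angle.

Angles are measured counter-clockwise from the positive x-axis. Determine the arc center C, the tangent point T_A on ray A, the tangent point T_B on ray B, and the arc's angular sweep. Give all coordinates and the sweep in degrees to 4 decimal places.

center=(-26.5033,-4.9178) T_A=(-25.5751,-5.9536) T_B=(-27.0221,-6.2083) sweep=63.7619

bisector direction at 99.9845° = (-0.173381,0.984855)
center distance |VC| = r/sin(θ/2) = 1.390880/sin(58.1191°) = 1.637973
C = V + |VC|·bis = (-26.5033,-4.9178)
T_A = V + ((C−V)·d_A)·d_A = V + 0.8651·d_A = (-25.5751,-5.9536)
T_B = V + ((C−V)·d_B)·d_B = V + 0.8651·d_B = (-27.0221,-6.2083)
sweep = 180° − θ = 63.7619°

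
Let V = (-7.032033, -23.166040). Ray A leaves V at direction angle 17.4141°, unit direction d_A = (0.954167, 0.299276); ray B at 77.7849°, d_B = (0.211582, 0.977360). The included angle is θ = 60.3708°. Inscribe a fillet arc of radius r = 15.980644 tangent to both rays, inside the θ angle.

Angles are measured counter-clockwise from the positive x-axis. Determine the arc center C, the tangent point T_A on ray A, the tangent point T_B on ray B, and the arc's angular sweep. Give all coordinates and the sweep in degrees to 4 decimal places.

center=(14.3997,0.3043) T_A=(19.1824,-14.9439) T_B=(-1.2191,3.6856) sweep=119.6292

bisector direction at 47.5995° = (0.674309,0.738449)
center distance |VC| = r/sin(θ/2) = 15.980644/sin(30.1854°) = 31.783321
C = V + |VC|·bis = (14.3997,0.3043)
T_A = V + ((C−V)·d_A)·d_A = V + 27.4736·d_A = (19.1824,-14.9439)
T_B = V + ((C−V)·d_B)·d_B = V + 27.4736·d_B = (-1.2191,3.6856)
sweep = 180° − θ = 119.6292°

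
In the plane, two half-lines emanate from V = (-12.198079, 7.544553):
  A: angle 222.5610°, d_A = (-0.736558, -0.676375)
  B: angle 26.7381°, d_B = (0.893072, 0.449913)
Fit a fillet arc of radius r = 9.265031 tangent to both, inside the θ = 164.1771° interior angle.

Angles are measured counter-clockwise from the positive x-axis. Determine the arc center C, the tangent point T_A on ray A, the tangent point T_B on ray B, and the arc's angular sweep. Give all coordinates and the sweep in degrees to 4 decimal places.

center=(-6.8798,-0.1505) T_A=(-13.1464,6.6737) T_B=(-11.0482,8.1238) sweep=15.8229

bisector direction at 304.6496° = (0.568555,-0.822645)
center distance |VC| = r/sin(θ/2) = 9.265031/sin(82.0885°) = 9.354063
C = V + |VC|·bis = (-6.8798,-0.1505)
T_A = V + ((C−V)·d_A)·d_A = V + 1.2875·d_A = (-13.1464,6.6737)
T_B = V + ((C−V)·d_B)·d_B = V + 1.2875·d_B = (-11.0482,8.1238)
sweep = 180° − θ = 15.8229°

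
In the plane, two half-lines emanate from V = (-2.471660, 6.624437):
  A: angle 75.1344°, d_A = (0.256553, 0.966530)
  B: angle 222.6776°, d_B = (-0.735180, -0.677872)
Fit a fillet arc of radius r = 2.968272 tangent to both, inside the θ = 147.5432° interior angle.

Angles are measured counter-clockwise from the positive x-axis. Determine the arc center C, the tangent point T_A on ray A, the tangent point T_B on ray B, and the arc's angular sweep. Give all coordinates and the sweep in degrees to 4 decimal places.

center=(-5.1189,8.2210) T_A=(-2.2500,7.4595) T_B=(-3.1068,6.0388) sweep=32.4568

bisector direction at 148.9060° = (-0.856321,0.516444)
center distance |VC| = r/sin(θ/2) = 2.968272/sin(73.7716°) = 3.091450
C = V + |VC|·bis = (-5.1189,8.2210)
T_A = V + ((C−V)·d_A)·d_A = V + 0.8640·d_A = (-2.2500,7.4595)
T_B = V + ((C−V)·d_B)·d_B = V + 0.8640·d_B = (-3.1068,6.0388)
sweep = 180° − θ = 32.4568°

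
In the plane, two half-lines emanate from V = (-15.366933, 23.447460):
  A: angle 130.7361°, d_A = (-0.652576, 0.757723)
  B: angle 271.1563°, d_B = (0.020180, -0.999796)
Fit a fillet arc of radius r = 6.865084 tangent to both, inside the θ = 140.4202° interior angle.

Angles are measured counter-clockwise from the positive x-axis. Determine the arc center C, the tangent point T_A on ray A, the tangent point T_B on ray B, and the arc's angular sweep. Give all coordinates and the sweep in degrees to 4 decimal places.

bisector direction at 200.9462° = (-0.933917,-0.357491)
center distance |VC| = r/sin(θ/2) = 6.865084/sin(70.2101°) = 7.295981
C = V + |VC|·bis = (-22.1808,20.8392)
T_A = V + ((C−V)·d_A)·d_A = V + 2.4702·d_A = (-16.9789,25.3192)
T_B = V + ((C−V)·d_B)·d_B = V + 2.4702·d_B = (-15.3171,20.9777)
sweep = 180° − θ = 39.5798°

center=(-22.1808,20.8392) T_A=(-16.9789,25.3192) T_B=(-15.3171,20.9777) sweep=39.5798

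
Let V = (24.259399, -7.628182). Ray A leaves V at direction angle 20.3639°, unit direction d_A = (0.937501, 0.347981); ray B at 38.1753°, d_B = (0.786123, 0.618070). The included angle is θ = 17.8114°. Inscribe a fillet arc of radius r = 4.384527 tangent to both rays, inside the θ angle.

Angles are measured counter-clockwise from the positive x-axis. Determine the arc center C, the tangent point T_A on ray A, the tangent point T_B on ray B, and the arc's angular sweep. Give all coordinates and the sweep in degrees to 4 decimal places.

bisector direction at 29.2696° = (0.872329,0.488920)
center distance |VC| = r/sin(θ/2) = 4.384527/sin(8.9057°) = 28.322231
C = V + |VC|·bis = (48.9657,6.2191)
T_A = V + ((C−V)·d_A)·d_A = V + 27.9808·d_A = (50.4914,2.1086)
T_B = V + ((C−V)·d_B)·d_B = V + 27.9808·d_B = (46.2558,9.6659)
sweep = 180° − θ = 162.1886°

center=(48.9657,6.2191) T_A=(50.4914,2.1086) T_B=(46.2558,9.6659) sweep=162.1886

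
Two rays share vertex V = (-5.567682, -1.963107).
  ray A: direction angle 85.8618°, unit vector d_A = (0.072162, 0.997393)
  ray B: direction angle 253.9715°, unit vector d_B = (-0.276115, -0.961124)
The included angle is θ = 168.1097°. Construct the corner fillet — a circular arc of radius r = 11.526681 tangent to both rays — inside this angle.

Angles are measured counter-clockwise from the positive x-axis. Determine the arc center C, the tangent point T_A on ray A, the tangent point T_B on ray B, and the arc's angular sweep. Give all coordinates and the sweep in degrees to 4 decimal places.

center=(-16.9777,0.0659) T_A=(-5.4811,-0.7659) T_B=(-5.8991,-3.1168) sweep=11.8903

bisector direction at 169.9167° = (-0.984554,0.175081)
center distance |VC| = r/sin(θ/2) = 11.526681/sin(84.0549°) = 11.589012
C = V + |VC|·bis = (-16.9777,0.0659)
T_A = V + ((C−V)·d_A)·d_A = V + 1.2003·d_A = (-5.4811,-0.7659)
T_B = V + ((C−V)·d_B)·d_B = V + 1.2003·d_B = (-5.8991,-3.1168)
sweep = 180° − θ = 11.8903°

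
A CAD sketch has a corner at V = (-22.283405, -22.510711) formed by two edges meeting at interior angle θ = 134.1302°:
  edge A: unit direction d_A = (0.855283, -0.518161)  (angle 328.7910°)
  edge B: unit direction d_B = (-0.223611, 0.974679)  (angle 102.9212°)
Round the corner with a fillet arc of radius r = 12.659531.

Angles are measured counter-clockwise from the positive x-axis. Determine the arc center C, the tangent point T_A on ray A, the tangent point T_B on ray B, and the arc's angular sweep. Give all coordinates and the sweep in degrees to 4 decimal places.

bisector direction at 35.8561° = (0.810491,0.585752)
center distance |VC| = r/sin(θ/2) = 12.659531/sin(67.0651°) = 13.746192
C = V + |VC|·bis = (-11.1422,-14.4589)
T_A = V + ((C−V)·d_A)·d_A = V + 5.3567·d_A = (-17.7019,-25.2863)
T_B = V + ((C−V)·d_B)·d_B = V + 5.3567·d_B = (-23.4812,-17.2897)
sweep = 180° − θ = 45.8698°

center=(-11.1422,-14.4589) T_A=(-17.7019,-25.2863) T_B=(-23.4812,-17.2897) sweep=45.8698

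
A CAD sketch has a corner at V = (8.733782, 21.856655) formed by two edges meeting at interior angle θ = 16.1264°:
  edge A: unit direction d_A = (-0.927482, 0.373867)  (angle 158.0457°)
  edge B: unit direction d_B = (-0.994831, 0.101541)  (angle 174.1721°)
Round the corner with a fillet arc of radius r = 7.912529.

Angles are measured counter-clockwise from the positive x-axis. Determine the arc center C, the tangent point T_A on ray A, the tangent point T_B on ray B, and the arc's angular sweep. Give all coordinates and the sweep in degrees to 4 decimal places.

center=(-46.0276,35.3997) T_A=(-43.0693,42.7384) T_B=(-46.8310,27.5281) sweep=163.8736

bisector direction at 166.1089° = (-0.970754,0.240077)
center distance |VC| = r/sin(θ/2) = 7.912529/sin(8.0632°) = 56.411153
C = V + |VC|·bis = (-46.0276,35.3997)
T_A = V + ((C−V)·d_A)·d_A = V + 55.8535·d_A = (-43.0693,42.7384)
T_B = V + ((C−V)·d_B)·d_B = V + 55.8535·d_B = (-46.8310,27.5281)
sweep = 180° − θ = 163.8736°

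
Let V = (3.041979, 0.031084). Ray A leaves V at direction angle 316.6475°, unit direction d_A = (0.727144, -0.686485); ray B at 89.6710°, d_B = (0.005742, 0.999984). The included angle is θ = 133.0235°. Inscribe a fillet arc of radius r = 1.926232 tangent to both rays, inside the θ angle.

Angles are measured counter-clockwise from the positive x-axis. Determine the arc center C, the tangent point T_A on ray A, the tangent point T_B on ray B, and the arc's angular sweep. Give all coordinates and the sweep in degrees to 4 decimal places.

bisector direction at 23.1593° = (0.919415,0.393288)
center distance |VC| = r/sin(θ/2) = 1.926232/sin(66.5118°) = 2.100255
C = V + |VC|·bis = (4.9730,0.8571)
T_A = V + ((C−V)·d_A)·d_A = V + 0.8371·d_A = (3.6507,-0.5436)
T_B = V + ((C−V)·d_B)·d_B = V + 0.8371·d_B = (3.0468,0.8682)
sweep = 180° − θ = 46.9765°

center=(4.9730,0.8571) T_A=(3.6507,-0.5436) T_B=(3.0468,0.8682) sweep=46.9765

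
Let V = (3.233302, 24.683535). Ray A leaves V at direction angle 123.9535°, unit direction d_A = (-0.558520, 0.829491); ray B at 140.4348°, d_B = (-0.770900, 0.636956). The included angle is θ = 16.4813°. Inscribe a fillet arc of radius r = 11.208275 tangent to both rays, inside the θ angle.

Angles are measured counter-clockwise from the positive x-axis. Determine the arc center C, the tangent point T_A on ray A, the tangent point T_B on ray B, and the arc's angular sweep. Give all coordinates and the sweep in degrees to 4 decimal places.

bisector direction at 132.1942° = (-0.671645,0.740873)
center distance |VC| = r/sin(θ/2) = 11.208275/sin(8.2407°) = 78.198475
C = V + |VC|·bis = (-49.2883,82.6187)
T_A = V + ((C−V)·d_A)·d_A = V + 77.3911·d_A = (-39.9911,88.8787)
T_B = V + ((C−V)·d_B)·d_B = V + 77.3911·d_B = (-56.4275,73.9782)
sweep = 180° − θ = 163.5187°

center=(-49.2883,82.6187) T_A=(-39.9911,88.8787) T_B=(-56.4275,73.9782) sweep=163.5187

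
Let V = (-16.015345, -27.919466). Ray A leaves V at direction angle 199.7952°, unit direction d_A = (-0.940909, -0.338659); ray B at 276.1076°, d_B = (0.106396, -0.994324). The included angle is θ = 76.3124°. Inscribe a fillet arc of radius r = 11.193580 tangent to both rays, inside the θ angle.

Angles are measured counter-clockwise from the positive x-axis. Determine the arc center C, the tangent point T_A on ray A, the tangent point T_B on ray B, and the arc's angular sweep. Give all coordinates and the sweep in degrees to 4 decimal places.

bisector direction at 237.9514° = (-0.530638,-0.847598)
center distance |VC| = r/sin(θ/2) = 11.193580/sin(38.1562°) = 18.118234
C = V + |VC|·bis = (-25.6296,-43.2765)
T_A = V + ((C−V)·d_A)·d_A = V + 14.2469·d_A = (-29.4204,-32.7443)
T_B = V + ((C−V)·d_B)·d_B = V + 14.2469·d_B = (-14.4995,-42.0855)
sweep = 180° − θ = 103.6876°

center=(-25.6296,-43.2765) T_A=(-29.4204,-32.7443) T_B=(-14.4995,-42.0855) sweep=103.6876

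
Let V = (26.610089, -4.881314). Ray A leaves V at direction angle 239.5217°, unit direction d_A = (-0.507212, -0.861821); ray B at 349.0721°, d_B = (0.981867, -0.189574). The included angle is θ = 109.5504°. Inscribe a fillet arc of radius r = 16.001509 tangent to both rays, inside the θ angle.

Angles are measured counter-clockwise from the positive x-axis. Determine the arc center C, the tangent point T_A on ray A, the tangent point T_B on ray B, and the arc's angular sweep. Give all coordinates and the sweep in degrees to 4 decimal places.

bisector direction at 294.2969° = (0.411465,-0.911426)
center distance |VC| = r/sin(θ/2) = 16.001509/sin(54.7752°) = 19.588200
C = V + |VC|·bis = (34.6699,-22.7345)
T_A = V + ((C−V)·d_A)·d_A = V + 11.2982·d_A = (20.8795,-14.6183)
T_B = V + ((C−V)·d_B)·d_B = V + 11.2982·d_B = (37.7034,-7.0232)
sweep = 180° − θ = 70.4496°

center=(34.6699,-22.7345) T_A=(20.8795,-14.6183) T_B=(37.7034,-7.0232) sweep=70.4496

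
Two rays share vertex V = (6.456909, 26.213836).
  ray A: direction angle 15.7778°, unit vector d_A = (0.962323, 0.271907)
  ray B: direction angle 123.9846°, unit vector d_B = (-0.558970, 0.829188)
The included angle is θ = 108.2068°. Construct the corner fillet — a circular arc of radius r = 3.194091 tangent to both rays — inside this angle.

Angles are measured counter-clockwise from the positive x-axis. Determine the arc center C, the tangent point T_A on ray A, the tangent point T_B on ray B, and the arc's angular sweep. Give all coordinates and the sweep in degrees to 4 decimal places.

bisector direction at 69.8812° = (0.343968,0.938981)
center distance |VC| = r/sin(θ/2) = 3.194091/sin(54.1034°) = 3.942950
C = V + |VC|·bis = (7.8132,29.9162)
T_A = V + ((C−V)·d_A)·d_A = V + 2.3118·d_A = (8.6817,26.8424)
T_B = V + ((C−V)·d_B)·d_B = V + 2.3118·d_B = (5.1647,28.1308)
sweep = 180° − θ = 71.7932°

center=(7.8132,29.9162) T_A=(8.6817,26.8424) T_B=(5.1647,28.1308) sweep=71.7932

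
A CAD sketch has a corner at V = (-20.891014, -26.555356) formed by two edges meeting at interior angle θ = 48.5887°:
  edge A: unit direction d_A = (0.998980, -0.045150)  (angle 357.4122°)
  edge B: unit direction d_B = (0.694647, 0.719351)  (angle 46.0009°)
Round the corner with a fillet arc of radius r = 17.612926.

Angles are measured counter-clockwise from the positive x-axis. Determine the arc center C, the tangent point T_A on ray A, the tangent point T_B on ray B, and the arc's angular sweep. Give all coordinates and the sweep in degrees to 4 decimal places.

center=(18.8830,-10.7221) T_A=(18.0878,-28.3171) T_B=(6.2131,1.5127) sweep=131.4113

bisector direction at 21.7065° = (0.929090,0.369853)
center distance |VC| = r/sin(θ/2) = 17.612926/sin(24.2944°) = 42.809621
C = V + |VC|·bis = (18.8830,-10.7221)
T_A = V + ((C−V)·d_A)·d_A = V + 39.0186·d_A = (18.0878,-28.3171)
T_B = V + ((C−V)·d_B)·d_B = V + 39.0186·d_B = (6.2131,1.5127)
sweep = 180° − θ = 131.4113°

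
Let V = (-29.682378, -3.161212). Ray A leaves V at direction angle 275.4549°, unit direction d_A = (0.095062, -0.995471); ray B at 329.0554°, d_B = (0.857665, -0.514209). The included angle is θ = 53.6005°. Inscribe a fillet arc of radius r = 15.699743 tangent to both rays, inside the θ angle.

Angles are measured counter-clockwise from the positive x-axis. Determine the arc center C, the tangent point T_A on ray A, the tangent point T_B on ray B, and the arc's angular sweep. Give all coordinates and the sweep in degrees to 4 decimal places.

center=(-11.0992,-32.6079) T_A=(-26.7279,-34.1003) T_B=(-3.0263,-19.1428) sweep=126.3995

bisector direction at 302.2551° = (0.533691,-0.845680)
center distance |VC| = r/sin(θ/2) = 15.699743/sin(26.8002°) = 34.820114
C = V + |VC|·bis = (-11.0992,-32.6079)
T_A = V + ((C−V)·d_A)·d_A = V + 31.0799·d_A = (-26.7279,-34.1003)
T_B = V + ((C−V)·d_B)·d_B = V + 31.0799·d_B = (-3.0263,-19.1428)
sweep = 180° − θ = 126.3995°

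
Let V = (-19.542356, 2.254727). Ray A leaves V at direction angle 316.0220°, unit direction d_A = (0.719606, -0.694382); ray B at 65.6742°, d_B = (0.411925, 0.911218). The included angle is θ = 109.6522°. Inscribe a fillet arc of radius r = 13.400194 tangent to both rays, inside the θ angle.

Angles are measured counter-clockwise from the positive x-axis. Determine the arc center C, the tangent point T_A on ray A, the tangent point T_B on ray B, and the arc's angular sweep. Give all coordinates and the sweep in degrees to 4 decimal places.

center=(-3.4418,5.3401) T_A=(-12.7466,-4.3028) T_B=(-15.6523,10.8600) sweep=70.3478

bisector direction at 10.8481° = (0.982130,0.188206)
center distance |VC| = r/sin(θ/2) = 13.400194/sin(54.8261°) = 16.393532
C = V + |VC|·bis = (-3.4418,5.3401)
T_A = V + ((C−V)·d_A)·d_A = V + 9.4437·d_A = (-12.7466,-4.3028)
T_B = V + ((C−V)·d_B)·d_B = V + 9.4437·d_B = (-15.6523,10.8600)
sweep = 180° − θ = 70.3478°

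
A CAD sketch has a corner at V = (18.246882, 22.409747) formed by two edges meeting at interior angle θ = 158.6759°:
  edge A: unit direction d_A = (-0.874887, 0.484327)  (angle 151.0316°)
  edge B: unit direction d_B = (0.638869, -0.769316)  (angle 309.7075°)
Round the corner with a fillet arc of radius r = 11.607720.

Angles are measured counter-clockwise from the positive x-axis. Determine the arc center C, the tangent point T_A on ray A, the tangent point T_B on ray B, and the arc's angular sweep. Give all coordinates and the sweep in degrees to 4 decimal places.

bisector direction at 230.3696° = (-0.637833,-0.770174)
center distance |VC| = r/sin(θ/2) = 11.607720/sin(79.3380°) = 11.811641
C = V + |VC|·bis = (10.7130,13.3127)
T_A = V + ((C−V)·d_A)·d_A = V + 2.1853·d_A = (16.3350,23.4682)
T_B = V + ((C−V)·d_B)·d_B = V + 2.1853·d_B = (19.6430,20.7285)
sweep = 180° − θ = 21.3241°

center=(10.7130,13.3127) T_A=(16.3350,23.4682) T_B=(19.6430,20.7285) sweep=21.3241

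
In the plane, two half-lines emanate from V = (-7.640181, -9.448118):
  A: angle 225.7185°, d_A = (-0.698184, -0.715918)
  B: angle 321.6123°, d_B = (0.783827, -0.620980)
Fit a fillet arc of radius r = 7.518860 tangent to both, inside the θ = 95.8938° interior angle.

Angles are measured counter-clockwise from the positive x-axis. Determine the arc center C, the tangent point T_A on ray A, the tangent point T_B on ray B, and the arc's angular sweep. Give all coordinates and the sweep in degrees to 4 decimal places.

center=(-6.9928,-19.5535) T_A=(-12.3757,-14.3039) T_B=(-2.3238,-13.6600) sweep=84.1062

bisector direction at 273.6654° = (0.063930,-0.997954)
center distance |VC| = r/sin(θ/2) = 7.518860/sin(47.9469°) = 10.126078
C = V + |VC|·bis = (-6.9928,-19.5535)
T_A = V + ((C−V)·d_A)·d_A = V + 6.7826·d_A = (-12.3757,-14.3039)
T_B = V + ((C−V)·d_B)·d_B = V + 6.7826·d_B = (-2.3238,-13.6600)
sweep = 180° − θ = 84.1062°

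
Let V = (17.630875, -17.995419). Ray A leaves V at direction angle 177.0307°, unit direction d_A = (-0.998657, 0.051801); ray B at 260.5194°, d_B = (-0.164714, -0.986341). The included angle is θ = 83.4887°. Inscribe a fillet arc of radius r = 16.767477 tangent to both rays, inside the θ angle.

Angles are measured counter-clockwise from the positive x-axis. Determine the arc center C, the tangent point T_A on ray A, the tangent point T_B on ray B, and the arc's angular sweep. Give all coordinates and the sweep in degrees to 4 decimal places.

bisector direction at 218.7750° = (-0.779611,-0.626264)
center distance |VC| = r/sin(θ/2) = 16.767477/sin(41.7443°) = 25.183649
C = V + |VC|·bis = (-2.0026,-33.7670)
T_A = V + ((C−V)·d_A)·d_A = V + 18.7901·d_A = (-1.1340,-17.0221)
T_B = V + ((C−V)·d_B)·d_B = V + 18.7901·d_B = (14.5359,-36.5289)
sweep = 180° − θ = 96.5113°

center=(-2.0026,-33.7670) T_A=(-1.1340,-17.0221) T_B=(14.5359,-36.5289) sweep=96.5113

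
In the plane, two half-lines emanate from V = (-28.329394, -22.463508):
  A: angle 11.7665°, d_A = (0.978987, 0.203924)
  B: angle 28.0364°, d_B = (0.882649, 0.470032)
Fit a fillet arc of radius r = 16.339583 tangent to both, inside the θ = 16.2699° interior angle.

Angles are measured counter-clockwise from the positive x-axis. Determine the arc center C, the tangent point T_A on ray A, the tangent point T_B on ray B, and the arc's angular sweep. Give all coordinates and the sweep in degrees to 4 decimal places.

bisector direction at 19.9015° = (0.940280,0.340403)
center distance |VC| = r/sin(θ/2) = 16.339583/sin(8.1349°) = 115.469913
C = V + |VC|·bis = (80.2446,16.8428)
T_A = V + ((C−V)·d_A)·d_A = V + 114.3080·d_A = (83.5766,0.8466)
T_B = V + ((C−V)·d_B)·d_B = V + 114.3080·d_B = (72.5645,31.2650)
sweep = 180° − θ = 163.7301°

center=(80.2446,16.8428) T_A=(83.5766,0.8466) T_B=(72.5645,31.2650) sweep=163.7301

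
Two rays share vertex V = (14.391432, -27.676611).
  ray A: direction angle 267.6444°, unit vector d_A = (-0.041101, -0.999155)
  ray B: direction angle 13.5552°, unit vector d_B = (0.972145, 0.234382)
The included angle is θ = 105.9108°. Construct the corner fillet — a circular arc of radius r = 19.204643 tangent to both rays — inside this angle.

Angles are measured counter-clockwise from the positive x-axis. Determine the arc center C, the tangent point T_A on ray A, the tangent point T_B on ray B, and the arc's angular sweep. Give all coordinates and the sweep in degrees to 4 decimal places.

center=(32.9841,-42.9489) T_A=(13.7957,-42.1596) T_B=(28.4829,-24.2792) sweep=74.0892

bisector direction at 320.5998° = (0.772731,-0.634733)
center distance |VC| = r/sin(θ/2) = 19.204643/sin(52.9554°) = 24.060939
C = V + |VC|·bis = (32.9841,-42.9489)
T_A = V + ((C−V)·d_A)·d_A = V + 14.4952·d_A = (13.7957,-42.1596)
T_B = V + ((C−V)·d_B)·d_B = V + 14.4952·d_B = (28.4829,-24.2792)
sweep = 180° − θ = 74.0892°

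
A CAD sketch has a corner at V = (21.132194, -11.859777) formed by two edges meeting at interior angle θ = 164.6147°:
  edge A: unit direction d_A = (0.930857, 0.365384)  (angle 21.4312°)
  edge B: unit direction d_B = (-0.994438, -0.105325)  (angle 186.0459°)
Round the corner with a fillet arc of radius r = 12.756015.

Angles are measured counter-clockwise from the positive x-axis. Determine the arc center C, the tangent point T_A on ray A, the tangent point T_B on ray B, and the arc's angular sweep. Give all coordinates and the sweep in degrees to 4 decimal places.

bisector direction at 103.7386° = (-0.237492,0.971390)
center distance |VC| = r/sin(θ/2) = 12.756015/sin(82.3073°) = 12.871857
C = V + |VC|·bis = (18.0752,0.6438)
T_A = V + ((C−V)·d_A)·d_A = V + 1.7230·d_A = (22.7361,-11.2302)
T_B = V + ((C−V)·d_B)·d_B = V + 1.7230·d_B = (19.4188,-12.0413)
sweep = 180° − θ = 15.3853°

center=(18.0752,0.6438) T_A=(22.7361,-11.2302) T_B=(19.4188,-12.0413) sweep=15.3853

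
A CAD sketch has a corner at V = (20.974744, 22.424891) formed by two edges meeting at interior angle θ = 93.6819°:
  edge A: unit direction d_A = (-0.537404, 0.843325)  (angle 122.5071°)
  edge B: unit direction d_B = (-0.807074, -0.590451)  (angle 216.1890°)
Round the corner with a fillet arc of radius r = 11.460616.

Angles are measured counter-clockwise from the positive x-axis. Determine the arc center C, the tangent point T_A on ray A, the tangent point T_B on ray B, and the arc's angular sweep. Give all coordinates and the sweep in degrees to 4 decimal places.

center=(5.5343,25.3290) T_A=(15.1994,31.4880) T_B=(12.3013,16.0794) sweep=86.3181

bisector direction at 169.3481° = (-0.982768,0.184843)
center distance |VC| = r/sin(θ/2) = 11.460616/sin(46.8409°) = 15.711146
C = V + |VC|·bis = (5.5343,25.3290)
T_A = V + ((C−V)·d_A)·d_A = V + 10.7468·d_A = (15.1994,31.4880)
T_B = V + ((C−V)·d_B)·d_B = V + 10.7468·d_B = (12.3013,16.0794)
sweep = 180° − θ = 86.3181°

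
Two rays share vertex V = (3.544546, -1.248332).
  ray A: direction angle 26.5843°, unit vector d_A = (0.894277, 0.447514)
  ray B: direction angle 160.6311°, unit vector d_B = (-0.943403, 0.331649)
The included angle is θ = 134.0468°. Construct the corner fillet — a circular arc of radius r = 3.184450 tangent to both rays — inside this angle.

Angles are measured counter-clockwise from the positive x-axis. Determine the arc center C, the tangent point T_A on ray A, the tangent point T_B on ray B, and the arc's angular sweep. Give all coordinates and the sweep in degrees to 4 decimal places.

center=(3.3269,2.2037) T_A=(4.7520,-0.6441) T_B=(2.2708,-0.8005) sweep=45.9532

bisector direction at 93.6077° = (-0.062925,0.998018)
center distance |VC| = r/sin(θ/2) = 3.184450/sin(67.0234°) = 3.458861
C = V + |VC|·bis = (3.3269,2.2037)
T_A = V + ((C−V)·d_A)·d_A = V + 1.3502·d_A = (4.7520,-0.6441)
T_B = V + ((C−V)·d_B)·d_B = V + 1.3502·d_B = (2.2708,-0.8005)
sweep = 180° − θ = 45.9532°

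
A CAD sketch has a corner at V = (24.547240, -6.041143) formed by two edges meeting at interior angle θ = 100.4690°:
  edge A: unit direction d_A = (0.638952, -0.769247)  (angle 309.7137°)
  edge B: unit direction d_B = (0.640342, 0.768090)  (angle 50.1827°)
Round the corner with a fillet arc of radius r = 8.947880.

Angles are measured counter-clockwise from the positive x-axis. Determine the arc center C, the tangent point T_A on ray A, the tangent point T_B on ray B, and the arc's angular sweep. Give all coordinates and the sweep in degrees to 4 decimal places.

center=(36.1880,-6.0517) T_A=(29.3049,-11.7689) T_B=(29.3152,-0.3220) sweep=79.5310

bisector direction at 359.9482° = (1.000000,-0.000904)
center distance |VC| = r/sin(θ/2) = 8.947880/sin(50.2345°) = 11.640748
C = V + |VC|·bis = (36.1880,-6.0517)
T_A = V + ((C−V)·d_A)·d_A = V + 7.4460·d_A = (29.3049,-11.7689)
T_B = V + ((C−V)·d_B)·d_B = V + 7.4460·d_B = (29.3152,-0.3220)
sweep = 180° − θ = 79.5310°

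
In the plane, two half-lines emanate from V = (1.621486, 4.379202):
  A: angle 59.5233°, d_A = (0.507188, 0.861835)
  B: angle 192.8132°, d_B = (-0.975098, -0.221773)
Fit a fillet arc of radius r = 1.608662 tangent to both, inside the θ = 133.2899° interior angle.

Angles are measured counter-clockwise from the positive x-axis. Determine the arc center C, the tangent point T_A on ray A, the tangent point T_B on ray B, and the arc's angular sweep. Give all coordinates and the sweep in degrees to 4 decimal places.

bisector direction at 126.1682° = (-0.590158,0.807287)
center distance |VC| = r/sin(θ/2) = 1.608662/sin(66.6449°) = 1.752229
C = V + |VC|·bis = (0.5874,5.7938)
T_A = V + ((C−V)·d_A)·d_A = V + 0.6946·d_A = (1.9738,4.9779)
T_B = V + ((C−V)·d_B)·d_B = V + 0.6946·d_B = (0.9442,4.2252)
sweep = 180° − θ = 46.7101°

center=(0.5874,5.7938) T_A=(1.9738,4.9779) T_B=(0.9442,4.2252) sweep=46.7101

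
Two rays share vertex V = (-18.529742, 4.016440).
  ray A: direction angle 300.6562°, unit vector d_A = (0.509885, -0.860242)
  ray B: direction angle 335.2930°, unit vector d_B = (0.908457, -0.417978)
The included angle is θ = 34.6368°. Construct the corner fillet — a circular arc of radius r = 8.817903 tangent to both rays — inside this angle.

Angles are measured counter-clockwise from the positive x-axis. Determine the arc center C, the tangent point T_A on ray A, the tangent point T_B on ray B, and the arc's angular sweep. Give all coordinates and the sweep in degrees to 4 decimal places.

center=(3.4749,-15.8143) T_A=(-4.1107,-20.3104) T_B=(7.1606,-7.8036) sweep=145.3632

bisector direction at 317.9746° = (0.742848,-0.669460)
center distance |VC| = r/sin(θ/2) = 8.817903/sin(17.3184°) = 29.621941
C = V + |VC|·bis = (3.4749,-15.8143)
T_A = V + ((C−V)·d_A)·d_A = V + 28.2790·d_A = (-4.1107,-20.3104)
T_B = V + ((C−V)·d_B)·d_B = V + 28.2790·d_B = (7.1606,-7.8036)
sweep = 180° − θ = 145.3632°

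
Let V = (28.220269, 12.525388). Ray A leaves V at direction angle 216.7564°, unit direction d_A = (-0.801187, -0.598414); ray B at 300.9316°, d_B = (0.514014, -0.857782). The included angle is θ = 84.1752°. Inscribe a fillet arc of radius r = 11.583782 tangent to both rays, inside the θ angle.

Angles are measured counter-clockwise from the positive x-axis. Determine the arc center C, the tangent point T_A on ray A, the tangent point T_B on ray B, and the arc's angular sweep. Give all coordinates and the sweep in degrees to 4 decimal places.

center=(24.8765,-4.4304) T_A=(17.9446,4.8504) T_B=(34.8128,1.5238) sweep=95.8248

bisector direction at 258.8440° = (-0.193481,-0.981104)
center distance |VC| = r/sin(θ/2) = 11.583782/sin(42.0876°) = 17.282365
C = V + |VC|·bis = (24.8765,-4.4304)
T_A = V + ((C−V)·d_A)·d_A = V + 12.8256·d_A = (17.9446,4.8504)
T_B = V + ((C−V)·d_B)·d_B = V + 12.8256·d_B = (34.8128,1.5238)
sweep = 180° − θ = 95.8248°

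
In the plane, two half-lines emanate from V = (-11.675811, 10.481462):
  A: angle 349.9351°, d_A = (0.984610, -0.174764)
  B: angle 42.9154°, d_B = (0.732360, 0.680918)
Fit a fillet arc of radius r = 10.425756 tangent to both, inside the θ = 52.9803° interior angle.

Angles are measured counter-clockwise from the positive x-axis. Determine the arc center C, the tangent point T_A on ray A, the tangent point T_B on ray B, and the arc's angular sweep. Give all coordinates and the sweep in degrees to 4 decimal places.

bisector direction at 16.4253° = (0.959189,0.282764)
center distance |VC| = r/sin(θ/2) = 10.425756/sin(26.4901°) = 23.373831
C = V + |VC|·bis = (10.7441,17.0907)
T_A = V + ((C−V)·d_A)·d_A = V + 20.9198·d_A = (8.9221,6.8254)
T_B = V + ((C−V)·d_B)·d_B = V + 20.9198·d_B = (3.6450,24.7262)
sweep = 180° − θ = 127.0197°

center=(10.7441,17.0907) T_A=(8.9221,6.8254) T_B=(3.6450,24.7262) sweep=127.0197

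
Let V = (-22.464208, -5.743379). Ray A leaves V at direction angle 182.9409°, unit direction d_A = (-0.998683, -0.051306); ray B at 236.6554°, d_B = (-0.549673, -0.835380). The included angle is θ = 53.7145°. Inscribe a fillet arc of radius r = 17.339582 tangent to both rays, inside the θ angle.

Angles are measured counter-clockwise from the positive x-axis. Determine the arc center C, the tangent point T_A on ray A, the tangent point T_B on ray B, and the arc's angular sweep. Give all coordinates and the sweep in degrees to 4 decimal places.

center=(-55.7710,-24.8169) T_A=(-56.6606,-7.5002) T_B=(-41.2858,-34.3480) sweep=126.2855

bisector direction at 209.7981° = (-0.867781,-0.496946)
center distance |VC| = r/sin(θ/2) = 17.339582/sin(26.8573°) = 38.381506
C = V + |VC|·bis = (-55.7710,-24.8169)
T_A = V + ((C−V)·d_A)·d_A = V + 34.2415·d_A = (-56.6606,-7.5002)
T_B = V + ((C−V)·d_B)·d_B = V + 34.2415·d_B = (-41.2858,-34.3480)
sweep = 180° − θ = 126.2855°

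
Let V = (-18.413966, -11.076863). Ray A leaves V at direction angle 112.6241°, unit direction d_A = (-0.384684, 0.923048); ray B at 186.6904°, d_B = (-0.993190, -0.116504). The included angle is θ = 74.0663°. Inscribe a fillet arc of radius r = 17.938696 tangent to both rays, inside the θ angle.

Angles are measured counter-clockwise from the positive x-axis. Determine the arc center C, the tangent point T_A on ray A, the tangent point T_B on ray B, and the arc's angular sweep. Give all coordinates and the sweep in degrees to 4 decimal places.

bisector direction at 149.6573° = (-0.863019,0.505172)
center distance |VC| = r/sin(θ/2) = 17.938696/sin(37.0331°) = 29.784794
C = V + |VC|·bis = (-44.1188,3.9696)
T_A = V + ((C−V)·d_A)·d_A = V + 23.7768·d_A = (-27.5605,10.8703)
T_B = V + ((C−V)·d_B)·d_B = V + 23.7768·d_B = (-42.0289,-13.8470)
sweep = 180° − θ = 105.9337°

center=(-44.1188,3.9696) T_A=(-27.5605,10.8703) T_B=(-42.0289,-13.8470) sweep=105.9337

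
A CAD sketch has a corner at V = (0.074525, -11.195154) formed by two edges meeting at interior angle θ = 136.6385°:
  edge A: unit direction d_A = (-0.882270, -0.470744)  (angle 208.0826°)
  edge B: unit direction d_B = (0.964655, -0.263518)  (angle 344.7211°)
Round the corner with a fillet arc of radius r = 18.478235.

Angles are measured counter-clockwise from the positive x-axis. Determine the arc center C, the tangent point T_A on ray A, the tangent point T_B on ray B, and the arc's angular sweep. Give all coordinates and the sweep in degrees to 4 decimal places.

center=(2.2917,-30.9561) T_A=(-6.4068,-14.6533) T_B=(7.1611,-13.1310) sweep=43.3615

bisector direction at 276.4018° = (0.111501,-0.993764)
center distance |VC| = r/sin(θ/2) = 18.478235/sin(68.3192°) = 19.884962
C = V + |VC|·bis = (2.2917,-30.9561)
T_A = V + ((C−V)·d_A)·d_A = V + 7.3462·d_A = (-6.4068,-14.6533)
T_B = V + ((C−V)·d_B)·d_B = V + 7.3462·d_B = (7.1611,-13.1310)
sweep = 180° − θ = 43.3615°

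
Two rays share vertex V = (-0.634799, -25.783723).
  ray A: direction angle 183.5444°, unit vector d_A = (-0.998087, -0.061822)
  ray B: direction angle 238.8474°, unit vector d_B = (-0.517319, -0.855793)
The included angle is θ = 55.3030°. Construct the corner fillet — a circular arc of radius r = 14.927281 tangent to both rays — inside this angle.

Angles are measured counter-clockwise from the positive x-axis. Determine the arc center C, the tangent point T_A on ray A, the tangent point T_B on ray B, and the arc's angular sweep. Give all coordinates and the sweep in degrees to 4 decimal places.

center=(-28.1483,-42.4438) T_A=(-29.0712,-27.5451) T_B=(-15.3737,-50.1660) sweep=124.6970

bisector direction at 211.1959° = (-0.855401,-0.517966)
center distance |VC| = r/sin(θ/2) = 14.927281/sin(27.6515°) = 32.164459
C = V + |VC|·bis = (-28.1483,-42.4438)
T_A = V + ((C−V)·d_A)·d_A = V + 28.4909·d_A = (-29.0712,-27.5451)
T_B = V + ((C−V)·d_B)·d_B = V + 28.4909·d_B = (-15.3737,-50.1660)
sweep = 180° − θ = 124.6970°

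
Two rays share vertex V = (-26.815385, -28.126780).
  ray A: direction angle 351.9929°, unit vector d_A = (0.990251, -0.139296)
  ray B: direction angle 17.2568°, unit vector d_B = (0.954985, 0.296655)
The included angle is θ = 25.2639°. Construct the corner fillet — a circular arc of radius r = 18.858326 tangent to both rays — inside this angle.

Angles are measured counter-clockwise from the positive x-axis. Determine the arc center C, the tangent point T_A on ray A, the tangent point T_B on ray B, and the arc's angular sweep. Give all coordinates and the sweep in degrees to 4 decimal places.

center=(59.1380,-21.1736) T_A=(56.5111,-39.8481) T_B=(53.5436,-3.1642) sweep=154.7361

bisector direction at 4.6248° = (0.996744,0.080631)
center distance |VC| = r/sin(θ/2) = 18.858326/sin(12.6319°) = 86.234164
C = V + |VC|·bis = (59.1380,-21.1736)
T_A = V + ((C−V)·d_A)·d_A = V + 84.1469·d_A = (56.5111,-39.8481)
T_B = V + ((C−V)·d_B)·d_B = V + 84.1469·d_B = (53.5436,-3.1642)
sweep = 180° − θ = 154.7361°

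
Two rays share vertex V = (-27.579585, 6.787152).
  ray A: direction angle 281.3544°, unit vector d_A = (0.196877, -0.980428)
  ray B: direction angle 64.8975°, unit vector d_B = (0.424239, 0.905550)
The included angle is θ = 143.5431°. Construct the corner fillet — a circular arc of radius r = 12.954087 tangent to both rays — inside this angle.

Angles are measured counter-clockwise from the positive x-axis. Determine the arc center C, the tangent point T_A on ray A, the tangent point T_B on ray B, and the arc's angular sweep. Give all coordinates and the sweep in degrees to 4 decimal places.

center=(-14.0391,5.1548) T_A=(-26.7397,2.6044) T_B=(-25.7697,10.6504) sweep=36.4569

bisector direction at 353.1259° = (0.992812,-0.119687)
center distance |VC| = r/sin(θ/2) = 12.954087/sin(71.7716°) = 13.638510
C = V + |VC|·bis = (-14.0391,5.1548)
T_A = V + ((C−V)·d_A)·d_A = V + 4.2662·d_A = (-26.7397,2.6044)
T_B = V + ((C−V)·d_B)·d_B = V + 4.2662·d_B = (-25.7697,10.6504)
sweep = 180° − θ = 36.4569°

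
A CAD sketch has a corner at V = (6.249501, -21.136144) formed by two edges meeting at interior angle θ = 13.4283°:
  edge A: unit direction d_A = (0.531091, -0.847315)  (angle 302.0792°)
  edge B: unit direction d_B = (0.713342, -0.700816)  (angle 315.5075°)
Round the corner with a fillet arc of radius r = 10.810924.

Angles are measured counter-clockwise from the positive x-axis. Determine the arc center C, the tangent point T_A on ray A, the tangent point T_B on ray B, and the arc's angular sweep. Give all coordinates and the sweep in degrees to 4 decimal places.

center=(64.1816,-93.2063) T_A=(55.0213,-98.9478) T_B=(71.7581,-85.4944) sweep=166.5717

bisector direction at 308.7934° = (0.626513,-0.779411)
center distance |VC| = r/sin(θ/2) = 10.810924/sin(6.7142°) = 92.467438
C = V + |VC|·bis = (64.1816,-93.2063)
T_A = V + ((C−V)·d_A)·d_A = V + 91.8333·d_A = (55.0213,-98.9478)
T_B = V + ((C−V)·d_B)·d_B = V + 91.8333·d_B = (71.7581,-85.4944)
sweep = 180° − θ = 166.5717°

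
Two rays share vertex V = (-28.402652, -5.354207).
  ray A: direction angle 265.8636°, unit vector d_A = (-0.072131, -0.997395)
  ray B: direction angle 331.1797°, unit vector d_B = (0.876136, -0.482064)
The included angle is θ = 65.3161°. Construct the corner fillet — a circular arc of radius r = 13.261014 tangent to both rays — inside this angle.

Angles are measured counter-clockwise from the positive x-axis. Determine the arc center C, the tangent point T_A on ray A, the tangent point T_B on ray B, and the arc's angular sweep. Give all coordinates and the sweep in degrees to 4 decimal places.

center=(-16.6685,-26.9463) T_A=(-29.8950,-25.9898) T_B=(-10.2759,-15.3279) sweep=114.6839

bisector direction at 298.5217° = (0.477491,-0.878637)
center distance |VC| = r/sin(θ/2) = 13.261014/sin(32.6581°) = 24.574542
C = V + |VC|·bis = (-16.6685,-26.9463)
T_A = V + ((C−V)·d_A)·d_A = V + 20.6895·d_A = (-29.8950,-25.9898)
T_B = V + ((C−V)·d_B)·d_B = V + 20.6895·d_B = (-10.2759,-15.3279)
sweep = 180° − θ = 114.6839°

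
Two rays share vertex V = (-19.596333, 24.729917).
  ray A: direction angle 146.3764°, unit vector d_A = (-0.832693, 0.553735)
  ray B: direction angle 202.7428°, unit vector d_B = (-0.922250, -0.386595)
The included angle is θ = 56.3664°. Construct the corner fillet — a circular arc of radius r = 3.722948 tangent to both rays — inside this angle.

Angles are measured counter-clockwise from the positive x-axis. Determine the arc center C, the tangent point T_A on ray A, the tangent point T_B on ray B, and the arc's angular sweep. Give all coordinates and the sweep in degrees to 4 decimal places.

center=(-27.4435,25.4773) T_A=(-25.3820,28.5774) T_B=(-26.0043,22.0438) sweep=123.6336

bisector direction at 174.5596° = (-0.995495,0.094810)
center distance |VC| = r/sin(θ/2) = 3.722948/sin(28.1832°) = 7.882720
C = V + |VC|·bis = (-27.4435,25.4773)
T_A = V + ((C−V)·d_A)·d_A = V + 6.9482·d_A = (-25.3820,28.5774)
T_B = V + ((C−V)·d_B)·d_B = V + 6.9482·d_B = (-26.0043,22.0438)
sweep = 180° − θ = 123.6336°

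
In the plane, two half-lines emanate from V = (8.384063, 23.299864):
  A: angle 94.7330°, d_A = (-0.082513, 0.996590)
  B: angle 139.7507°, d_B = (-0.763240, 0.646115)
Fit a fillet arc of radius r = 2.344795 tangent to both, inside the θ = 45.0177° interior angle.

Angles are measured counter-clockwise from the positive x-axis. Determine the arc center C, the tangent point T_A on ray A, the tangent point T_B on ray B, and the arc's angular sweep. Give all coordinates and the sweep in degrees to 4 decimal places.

center=(5.5804,28.7455) T_A=(7.9172,28.9389) T_B=(4.0654,26.9558) sweep=134.9823

bisector direction at 117.2418° = (-0.457747,0.889082)
center distance |VC| = r/sin(θ/2) = 2.344795/sin(22.5088°) = 6.124961
C = V + |VC|·bis = (5.5804,28.7455)
T_A = V + ((C−V)·d_A)·d_A = V + 5.6584·d_A = (7.9172,28.9389)
T_B = V + ((C−V)·d_B)·d_B = V + 5.6584·d_B = (4.0654,26.9558)
sweep = 180° − θ = 134.9823°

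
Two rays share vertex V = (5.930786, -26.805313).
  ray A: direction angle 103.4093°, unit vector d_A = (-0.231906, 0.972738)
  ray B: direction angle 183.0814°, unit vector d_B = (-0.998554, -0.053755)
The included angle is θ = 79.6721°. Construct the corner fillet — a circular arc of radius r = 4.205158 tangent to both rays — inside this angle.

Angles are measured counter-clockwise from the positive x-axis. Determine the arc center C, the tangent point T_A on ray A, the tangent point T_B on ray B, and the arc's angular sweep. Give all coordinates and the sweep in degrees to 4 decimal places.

center=(0.6713,-22.8772) T_A=(4.7618,-21.9020) T_B=(0.8973,-27.0763) sweep=100.3279

bisector direction at 143.2454° = (-0.801205,0.598390)
center distance |VC| = r/sin(θ/2) = 4.205158/sin(39.8361°) = 6.564477
C = V + |VC|·bis = (0.6713,-22.8772)
T_A = V + ((C−V)·d_A)·d_A = V + 5.0407·d_A = (4.7618,-21.9020)
T_B = V + ((C−V)·d_B)·d_B = V + 5.0407·d_B = (0.8973,-27.0763)
sweep = 180° − θ = 100.3279°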